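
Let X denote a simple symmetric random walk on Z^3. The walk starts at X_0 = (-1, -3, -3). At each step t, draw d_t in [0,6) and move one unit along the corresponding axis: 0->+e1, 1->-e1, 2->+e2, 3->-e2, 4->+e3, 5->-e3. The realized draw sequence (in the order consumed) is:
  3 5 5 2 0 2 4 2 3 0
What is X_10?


t=0: X=(-1, -3, -3), d=3 → -e2, X_1=(-1, -4, -3)
t=1: X=(-1, -4, -3), d=5 → -e3, X_2=(-1, -4, -4)
t=2: X=(-1, -4, -4), d=5 → -e3, X_3=(-1, -4, -5)
t=3: X=(-1, -4, -5), d=2 → +e2, X_4=(-1, -3, -5)
t=4: X=(-1, -3, -5), d=0 → +e1, X_5=(0, -3, -5)
t=5: X=(0, -3, -5), d=2 → +e2, X_6=(0, -2, -5)
t=6: X=(0, -2, -5), d=4 → +e3, X_7=(0, -2, -4)
t=7: X=(0, -2, -4), d=2 → +e2, X_8=(0, -1, -4)
t=8: X=(0, -1, -4), d=3 → -e2, X_9=(0, -2, -4)
t=9: X=(0, -2, -4), d=0 → +e1, X_10=(1, -2, -4)

(1, -2, -4)


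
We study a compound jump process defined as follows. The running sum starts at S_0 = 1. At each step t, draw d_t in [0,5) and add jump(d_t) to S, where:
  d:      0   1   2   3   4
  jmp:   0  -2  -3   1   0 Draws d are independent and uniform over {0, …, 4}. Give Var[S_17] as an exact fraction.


918/25

Outcome values over d=0..4: [0, -2, -3, 1, 0]
Σy = -4, Σy² = 14, M = 5
μ = -4/5 = -4/5,  σ² = 14/5 − (-4/5)² = 54/25
Independent increments: Var[S_17] = 17·σ² = 17·(54/25) = 918/25


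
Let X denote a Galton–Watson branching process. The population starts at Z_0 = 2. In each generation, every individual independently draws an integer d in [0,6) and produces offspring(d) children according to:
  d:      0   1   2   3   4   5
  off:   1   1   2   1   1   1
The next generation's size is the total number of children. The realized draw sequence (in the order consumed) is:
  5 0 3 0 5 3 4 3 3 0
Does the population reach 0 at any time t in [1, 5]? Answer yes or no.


no

gen 0: Z_0=2, draws=[5, 0], offspring=[1, 1], Z_1=2
gen 1: Z_1=2, draws=[3, 0], offspring=[1, 1], Z_2=2
gen 2: Z_2=2, draws=[5, 3], offspring=[1, 1], Z_3=2
gen 3: Z_3=2, draws=[4, 3], offspring=[1, 1], Z_4=2
gen 4: Z_4=2, draws=[3, 0], offspring=[1, 1], Z_5=2


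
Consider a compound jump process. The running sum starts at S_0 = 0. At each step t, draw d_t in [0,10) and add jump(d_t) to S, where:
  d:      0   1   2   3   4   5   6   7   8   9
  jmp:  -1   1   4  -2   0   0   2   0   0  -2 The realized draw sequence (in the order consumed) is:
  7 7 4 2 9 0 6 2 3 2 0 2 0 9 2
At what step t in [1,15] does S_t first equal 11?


13

t=0: S=0, d=7, jump=0, S_1=0
t=1: S=0, d=7, jump=0, S_2=0
t=2: S=0, d=4, jump=0, S_3=0
t=3: S=0, d=2, jump=4, S_4=4
t=4: S=4, d=9, jump=-2, S_5=2
t=5: S=2, d=0, jump=-1, S_6=1
t=6: S=1, d=6, jump=2, S_7=3
t=7: S=3, d=2, jump=4, S_8=7
t=8: S=7, d=3, jump=-2, S_9=5
t=9: S=5, d=2, jump=4, S_10=9
t=10: S=9, d=0, jump=-1, S_11=8
t=11: S=8, d=2, jump=4, S_12=12
t=12: S=12, d=0, jump=-1, S_13=11
t=13: S=11, d=9, jump=-2, S_14=9
t=14: S=9, d=2, jump=4, S_15=13


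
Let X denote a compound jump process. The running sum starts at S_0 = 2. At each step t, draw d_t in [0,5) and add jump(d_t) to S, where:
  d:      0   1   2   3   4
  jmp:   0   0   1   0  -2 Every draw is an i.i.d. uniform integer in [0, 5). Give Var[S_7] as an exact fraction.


168/25

Outcome values over d=0..4: [0, 0, 1, 0, -2]
Σy = -1, Σy² = 5, M = 5
μ = -1/5 = -1/5,  σ² = 5/5 − (-1/5)² = 24/25
Independent increments: Var[S_7] = 7·σ² = 7·(24/25) = 168/25


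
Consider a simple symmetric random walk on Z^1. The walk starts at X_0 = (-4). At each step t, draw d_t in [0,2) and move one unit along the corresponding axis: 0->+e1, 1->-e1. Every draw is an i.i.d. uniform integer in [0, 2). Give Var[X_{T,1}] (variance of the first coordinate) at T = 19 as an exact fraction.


Outcome values over d=0..1: [1, -1]
Σy = 0, Σy² = 2, M = 2
μ = 0/2 = 0,  σ² = 2/2 − (0)² = 1
Independent increments: Var[X_19] = 19·σ² = 19·(1) = 19

19


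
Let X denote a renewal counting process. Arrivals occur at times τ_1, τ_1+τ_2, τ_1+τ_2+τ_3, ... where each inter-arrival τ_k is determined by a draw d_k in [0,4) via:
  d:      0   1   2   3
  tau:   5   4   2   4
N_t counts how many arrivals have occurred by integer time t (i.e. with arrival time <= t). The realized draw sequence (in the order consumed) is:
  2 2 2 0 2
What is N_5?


draw d_1=2: τ_1=2, arrival time A_1=2
draw d_2=2: τ_2=2, arrival time A_2=4
draw d_3=2: τ_3=2, arrival time A_3=6
draw d_4=0: τ_4=5, arrival time A_4=11
draw d_5=2: τ_5=2, arrival time A_5=13
N_t over t=0..5: 0:0 1:0 2:1 3:1 4:2 5:2

2


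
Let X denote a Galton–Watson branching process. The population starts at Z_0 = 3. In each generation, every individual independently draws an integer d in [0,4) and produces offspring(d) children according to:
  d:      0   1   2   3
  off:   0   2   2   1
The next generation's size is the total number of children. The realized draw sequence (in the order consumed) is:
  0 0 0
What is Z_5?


0

gen 0: Z_0=3, draws=[0, 0, 0], offspring=[0, 0, 0], Z_1=0
gen 1: Z_1=0, draws=[], offspring=[], Z_2=0
gen 2: Z_2=0, draws=[], offspring=[], Z_3=0
gen 3: Z_3=0, draws=[], offspring=[], Z_4=0
gen 4: Z_4=0, draws=[], offspring=[], Z_5=0


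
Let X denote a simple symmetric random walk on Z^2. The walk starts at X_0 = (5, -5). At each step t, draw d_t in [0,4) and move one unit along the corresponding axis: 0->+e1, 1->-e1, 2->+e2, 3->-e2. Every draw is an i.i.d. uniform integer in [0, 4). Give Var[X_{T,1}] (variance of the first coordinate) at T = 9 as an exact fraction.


Outcome values over d=0..3: [1, -1, 0, 0]
Σy = 0, Σy² = 2, M = 4
μ = 0/4 = 0,  σ² = 2/4 − (0)² = 1/2
Independent increments: Var[X_9] = 9·σ² = 9·(1/2) = 9/2

9/2


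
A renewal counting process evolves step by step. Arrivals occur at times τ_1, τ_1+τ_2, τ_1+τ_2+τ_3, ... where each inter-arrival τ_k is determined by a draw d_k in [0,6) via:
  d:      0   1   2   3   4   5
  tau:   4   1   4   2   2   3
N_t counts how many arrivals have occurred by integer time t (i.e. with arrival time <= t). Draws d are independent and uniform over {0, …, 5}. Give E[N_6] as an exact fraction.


94711/46656

Inter-arrival values over d=0..5: [4, 1, 4, 2, 2, 3]
Each d has probability 1/6, so the pmf of τ is: f(1) = 1/6, f(2) = 1/3, f(3) = 1/6, f(4) = 1/3
Renewal equation for m(n) = E[N_n]: condition on τ_1 = k (if k <= n, one arrival plus a fresh copy on the remaining n−k steps): m(n) = F(n) + Σ_{k<=n} f(k)·m(n−k), where F(n) = P(τ <= n) and m(0) = 0
m(1) = F(1) = 1/6
m(2) = F(2) + f(1)·m(1) = 1/2 + 1/6·1/6 = 19/36
m(3) = F(3) + f(1)·m(2) + f(2)·m(1) = 2/3 + 1/6·19/36 + 1/3·1/6 = 175/216
m(4) = F(4) + f(1)·m(3) + f(2)·m(2) + f(3)·m(1) = 1 + 1/6·175/216 + 1/3·19/36 + 1/6·1/6 = 1735/1296
m(5) = F(5) + f(1)·m(4) + f(2)·m(3) + f(3)·m(2) + f(4)·m(1) = 1 + 1/6·1735/1296 + 1/3·175/216 + 1/6·19/36 + 1/3·1/6 = 12727/7776
m(6) = F(6) + f(1)·m(5) + f(2)·m(4) + f(3)·m(3) + f(4)·m(2) = 1 + 1/6·12727/7776 + 1/3·1735/1296 + 1/6·175/216 + 1/3·19/36 = 94711/46656
E[N_6] = m(6) = 94711/46656


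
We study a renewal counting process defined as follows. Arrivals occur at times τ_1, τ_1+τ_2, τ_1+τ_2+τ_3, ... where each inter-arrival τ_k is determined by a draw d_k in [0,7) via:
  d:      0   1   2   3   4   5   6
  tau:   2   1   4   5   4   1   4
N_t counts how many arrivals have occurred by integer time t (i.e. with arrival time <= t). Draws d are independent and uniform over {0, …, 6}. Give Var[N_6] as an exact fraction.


Inter-arrival values over d=0..6: [2, 1, 4, 5, 4, 1, 4]
Each d has probability 1/7, so the pmf of τ is: f(1) = 2/7, f(2) = 1/7, f(4) = 3/7, f(5) = 1/7
Let p_n(j) = P(N_n = j), with p_0 = [1]. Condition on τ_1: p_n(0) = P(τ > n), and for j >= 1, p_n(j) = Σ_{k<=n} f(k)·p_{n−k}(j−1)
p_1 = [5/7, 2/7]  (j = 0..1)
p_2 = [4/7, 17/49, 4/49]  (j = 0..2)
p_3 = [4/7, 13/49, 48/343, 8/343]  (j = 0..3)
p_4 = [1/7, 33/49, 43/343, 124/2401, 16/2401]  (j = 0..4)
p_5 = [0, 4/7, 121/343, 134/2401, 304/16807, 32/16807]  (j = 0..5)
p_6 = [0, 18/49, 22/49, 369/2401, 8/343, 720/117649, 64/117649]  (j = 0..6)
E[N_6] = Σ j·p_6(j) = 218065/117649;  E[N_6²] = Σ j²·p_6(j) = 481443/117649
Var[N_6] = 481443/117649 − (218065/117649)² = 9088943282/13841287201

9088943282/13841287201


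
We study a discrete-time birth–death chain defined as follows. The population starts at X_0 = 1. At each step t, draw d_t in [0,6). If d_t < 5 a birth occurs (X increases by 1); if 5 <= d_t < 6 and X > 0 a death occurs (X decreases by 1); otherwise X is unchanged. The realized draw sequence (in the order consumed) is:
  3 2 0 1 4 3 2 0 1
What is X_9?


10

t=0: X=1, d=3 → birth, X_1=2
t=1: X=2, d=2 → birth, X_2=3
t=2: X=3, d=0 → birth, X_3=4
t=3: X=4, d=1 → birth, X_4=5
t=4: X=5, d=4 → birth, X_5=6
t=5: X=6, d=3 → birth, X_6=7
t=6: X=7, d=2 → birth, X_7=8
t=7: X=8, d=0 → birth, X_8=9
t=8: X=9, d=1 → birth, X_9=10


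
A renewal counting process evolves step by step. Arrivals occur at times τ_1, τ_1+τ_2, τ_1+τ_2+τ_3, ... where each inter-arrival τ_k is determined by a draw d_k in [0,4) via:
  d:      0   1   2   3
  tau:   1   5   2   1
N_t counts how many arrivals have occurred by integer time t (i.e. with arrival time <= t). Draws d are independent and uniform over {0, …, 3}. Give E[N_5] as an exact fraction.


Inter-arrival values over d=0..3: [1, 5, 2, 1]
Each d has probability 1/4, so the pmf of τ is: f(1) = 1/2, f(2) = 1/4, f(5) = 1/4
Renewal equation for m(n) = E[N_n]: condition on τ_1 = k (if k <= n, one arrival plus a fresh copy on the remaining n−k steps): m(n) = F(n) + Σ_{k<=n} f(k)·m(n−k), where F(n) = P(τ <= n) and m(0) = 0
m(1) = F(1) = 1/2
m(2) = F(2) + f(1)·m(1) = 3/4 + 1/2·1/2 = 1
m(3) = F(3) + f(1)·m(2) + f(2)·m(1) = 3/4 + 1/2·1 + 1/4·1/2 = 11/8
m(4) = F(4) + f(1)·m(3) + f(2)·m(2) = 3/4 + 1/2·11/8 + 1/4·1 = 27/16
m(5) = F(5) + f(1)·m(4) + f(2)·m(3) = 1 + 1/2·27/16 + 1/4·11/8 = 35/16
E[N_5] = m(5) = 35/16

35/16


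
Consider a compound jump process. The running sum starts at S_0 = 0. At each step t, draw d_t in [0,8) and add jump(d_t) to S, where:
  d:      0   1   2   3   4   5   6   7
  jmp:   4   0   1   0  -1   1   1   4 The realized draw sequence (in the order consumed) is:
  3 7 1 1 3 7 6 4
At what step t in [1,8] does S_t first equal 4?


2

t=0: S=0, d=3, jump=0, S_1=0
t=1: S=0, d=7, jump=4, S_2=4
t=2: S=4, d=1, jump=0, S_3=4
t=3: S=4, d=1, jump=0, S_4=4
t=4: S=4, d=3, jump=0, S_5=4
t=5: S=4, d=7, jump=4, S_6=8
t=6: S=8, d=6, jump=1, S_7=9
t=7: S=9, d=4, jump=-1, S_8=8


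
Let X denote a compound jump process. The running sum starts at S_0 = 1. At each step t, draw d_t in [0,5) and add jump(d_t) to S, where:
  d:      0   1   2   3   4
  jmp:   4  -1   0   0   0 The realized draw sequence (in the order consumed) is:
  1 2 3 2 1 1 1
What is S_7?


t=0: S=1, d=1, jump=-1, S_1=0
t=1: S=0, d=2, jump=0, S_2=0
t=2: S=0, d=3, jump=0, S_3=0
t=3: S=0, d=2, jump=0, S_4=0
t=4: S=0, d=1, jump=-1, S_5=-1
t=5: S=-1, d=1, jump=-1, S_6=-2
t=6: S=-2, d=1, jump=-1, S_7=-3

-3


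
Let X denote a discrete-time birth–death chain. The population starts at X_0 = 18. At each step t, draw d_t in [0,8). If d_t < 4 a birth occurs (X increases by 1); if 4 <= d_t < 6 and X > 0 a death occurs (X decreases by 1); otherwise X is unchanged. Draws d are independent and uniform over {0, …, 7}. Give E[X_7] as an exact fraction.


X can drop by at most 1 per step and X_0 = 18 > T = 7, so X_t >= 18 − t >= 11 > 0 for every t <= 7: the floor at 0 (the 'and X > 0' condition) never binds. Hence X_7 = X_0 + Σ_{t<7} Y_t with i.i.d. increments Y_t = y(d_t) ∈ {+1, −1, 0}.
Outcome values over d=0..7: [1, 1, 1, 1, -1, -1, 0, 0]
Σy = 2, Σy² = 6, M = 8
μ = 2/8 = 1/4,  σ² = 6/8 − (1/4)² = 11/16
E[X_7] = 18 + 7·(1/4) = 79/4

79/4


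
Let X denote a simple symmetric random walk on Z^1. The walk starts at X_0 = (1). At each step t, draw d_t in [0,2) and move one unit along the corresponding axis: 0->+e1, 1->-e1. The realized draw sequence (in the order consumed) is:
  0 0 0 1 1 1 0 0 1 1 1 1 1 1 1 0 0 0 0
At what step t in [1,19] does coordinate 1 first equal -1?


t=0: X=(1), d=0 → +e1, X_1=(2)
t=1: X=(2), d=0 → +e1, X_2=(3)
t=2: X=(3), d=0 → +e1, X_3=(4)
t=3: X=(4), d=1 → -e1, X_4=(3)
t=4: X=(3), d=1 → -e1, X_5=(2)
t=5: X=(2), d=1 → -e1, X_6=(1)
t=6: X=(1), d=0 → +e1, X_7=(2)
t=7: X=(2), d=0 → +e1, X_8=(3)
t=8: X=(3), d=1 → -e1, X_9=(2)
t=9: X=(2), d=1 → -e1, X_10=(1)
t=10: X=(1), d=1 → -e1, X_11=(0)
t=11: X=(0), d=1 → -e1, X_12=(-1)
t=12: X=(-1), d=1 → -e1, X_13=(-2)
t=13: X=(-2), d=1 → -e1, X_14=(-3)
t=14: X=(-3), d=1 → -e1, X_15=(-4)
t=15: X=(-4), d=0 → +e1, X_16=(-3)
t=16: X=(-3), d=0 → +e1, X_17=(-2)
t=17: X=(-2), d=0 → +e1, X_18=(-1)
t=18: X=(-1), d=0 → +e1, X_19=(0)

12


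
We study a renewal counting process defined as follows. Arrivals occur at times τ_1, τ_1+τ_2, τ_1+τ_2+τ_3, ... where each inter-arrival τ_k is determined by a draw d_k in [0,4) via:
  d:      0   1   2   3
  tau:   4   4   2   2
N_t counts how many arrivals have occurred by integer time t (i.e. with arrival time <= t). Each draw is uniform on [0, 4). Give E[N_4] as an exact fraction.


Inter-arrival values over d=0..3: [4, 4, 2, 2]
Each d has probability 1/4, so the pmf of τ is: f(2) = 1/2, f(4) = 1/2
Renewal equation for m(n) = E[N_n]: condition on τ_1 = k (if k <= n, one arrival plus a fresh copy on the remaining n−k steps): m(n) = F(n) + Σ_{k<=n} f(k)·m(n−k), where F(n) = P(τ <= n) and m(0) = 0
m(1) = F(1) = 0
m(2) = F(2) = 1/2
m(3) = F(3) = 1/2
m(4) = F(4) + f(2)·m(2) = 1 + 1/2·1/2 = 5/4
E[N_4] = m(4) = 5/4

5/4


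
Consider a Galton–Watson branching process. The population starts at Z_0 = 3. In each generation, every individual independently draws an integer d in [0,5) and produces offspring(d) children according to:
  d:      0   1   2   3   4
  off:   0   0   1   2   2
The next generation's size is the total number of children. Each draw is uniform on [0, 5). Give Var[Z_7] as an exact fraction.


84/5

Outcome values over d=0..4: [0, 0, 1, 2, 2]
Σy = 5, Σy² = 9, M = 5
μ = 5/5 = 1,  σ² = 9/5 − (1)² = 4/5
V_0 = 0, E_0 = 3
V_1 = 4/5·E_0 + (1)²·V_0 = 12/5;  E_1 = 3
V_2 = 4/5·E_1 + (1)²·V_1 = 24/5;  E_2 = 3
V_3 = 4/5·E_2 + (1)²·V_2 = 36/5;  E_3 = 3
V_4 = 4/5·E_3 + (1)²·V_3 = 48/5;  E_4 = 3
V_5 = 4/5·E_4 + (1)²·V_4 = 12;  E_5 = 3
V_6 = 4/5·E_5 + (1)²·V_5 = 72/5;  E_6 = 3
V_7 = 4/5·E_6 + (1)²·V_6 = 84/5;  E_7 = 3


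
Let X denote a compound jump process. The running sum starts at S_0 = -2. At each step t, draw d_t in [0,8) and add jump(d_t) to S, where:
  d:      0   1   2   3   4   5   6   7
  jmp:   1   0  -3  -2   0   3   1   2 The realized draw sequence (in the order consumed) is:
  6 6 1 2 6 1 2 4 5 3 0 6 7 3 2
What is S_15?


-5

t=0: S=-2, d=6, jump=1, S_1=-1
t=1: S=-1, d=6, jump=1, S_2=0
t=2: S=0, d=1, jump=0, S_3=0
t=3: S=0, d=2, jump=-3, S_4=-3
t=4: S=-3, d=6, jump=1, S_5=-2
t=5: S=-2, d=1, jump=0, S_6=-2
t=6: S=-2, d=2, jump=-3, S_7=-5
t=7: S=-5, d=4, jump=0, S_8=-5
t=8: S=-5, d=5, jump=3, S_9=-2
t=9: S=-2, d=3, jump=-2, S_10=-4
t=10: S=-4, d=0, jump=1, S_11=-3
t=11: S=-3, d=6, jump=1, S_12=-2
t=12: S=-2, d=7, jump=2, S_13=0
t=13: S=0, d=3, jump=-2, S_14=-2
t=14: S=-2, d=2, jump=-3, S_15=-5


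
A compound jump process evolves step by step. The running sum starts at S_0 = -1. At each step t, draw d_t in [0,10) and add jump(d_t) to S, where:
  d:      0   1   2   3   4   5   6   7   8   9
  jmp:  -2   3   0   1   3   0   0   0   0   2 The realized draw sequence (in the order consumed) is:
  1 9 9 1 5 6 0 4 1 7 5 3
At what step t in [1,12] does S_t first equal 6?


t=0: S=-1, d=1, jump=3, S_1=2
t=1: S=2, d=9, jump=2, S_2=4
t=2: S=4, d=9, jump=2, S_3=6
t=3: S=6, d=1, jump=3, S_4=9
t=4: S=9, d=5, jump=0, S_5=9
t=5: S=9, d=6, jump=0, S_6=9
t=6: S=9, d=0, jump=-2, S_7=7
t=7: S=7, d=4, jump=3, S_8=10
t=8: S=10, d=1, jump=3, S_9=13
t=9: S=13, d=7, jump=0, S_10=13
t=10: S=13, d=5, jump=0, S_11=13
t=11: S=13, d=3, jump=1, S_12=14

3


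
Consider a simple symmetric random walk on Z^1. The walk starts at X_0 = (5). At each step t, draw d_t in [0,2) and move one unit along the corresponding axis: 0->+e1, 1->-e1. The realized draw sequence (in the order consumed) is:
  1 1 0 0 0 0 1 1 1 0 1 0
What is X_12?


t=0: X=(5), d=1 → -e1, X_1=(4)
t=1: X=(4), d=1 → -e1, X_2=(3)
t=2: X=(3), d=0 → +e1, X_3=(4)
t=3: X=(4), d=0 → +e1, X_4=(5)
t=4: X=(5), d=0 → +e1, X_5=(6)
t=5: X=(6), d=0 → +e1, X_6=(7)
t=6: X=(7), d=1 → -e1, X_7=(6)
t=7: X=(6), d=1 → -e1, X_8=(5)
t=8: X=(5), d=1 → -e1, X_9=(4)
t=9: X=(4), d=0 → +e1, X_10=(5)
t=10: X=(5), d=1 → -e1, X_11=(4)
t=11: X=(4), d=0 → +e1, X_12=(5)

(5)


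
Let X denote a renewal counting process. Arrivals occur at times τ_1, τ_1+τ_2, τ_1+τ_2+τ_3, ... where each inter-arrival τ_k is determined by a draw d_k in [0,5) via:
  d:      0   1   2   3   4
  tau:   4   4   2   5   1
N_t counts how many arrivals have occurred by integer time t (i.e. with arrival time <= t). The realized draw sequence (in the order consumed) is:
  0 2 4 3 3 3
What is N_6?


draw d_1=0: τ_1=4, arrival time A_1=4
draw d_2=2: τ_2=2, arrival time A_2=6
draw d_3=4: τ_3=1, arrival time A_3=7
draw d_4=3: τ_4=5, arrival time A_4=12
draw d_5=3: τ_5=5, arrival time A_5=17
draw d_6=3: τ_6=5, arrival time A_6=22
N_t over t=0..6: 0:0 1:0 2:0 3:0 4:1 5:1 6:2

2


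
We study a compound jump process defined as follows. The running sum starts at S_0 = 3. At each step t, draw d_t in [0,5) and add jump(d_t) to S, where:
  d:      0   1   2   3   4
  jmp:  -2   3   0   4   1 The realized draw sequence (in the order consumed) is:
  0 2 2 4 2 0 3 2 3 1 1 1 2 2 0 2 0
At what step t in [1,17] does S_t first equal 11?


t=0: S=3, d=0, jump=-2, S_1=1
t=1: S=1, d=2, jump=0, S_2=1
t=2: S=1, d=2, jump=0, S_3=1
t=3: S=1, d=4, jump=1, S_4=2
t=4: S=2, d=2, jump=0, S_5=2
t=5: S=2, d=0, jump=-2, S_6=0
t=6: S=0, d=3, jump=4, S_7=4
t=7: S=4, d=2, jump=0, S_8=4
t=8: S=4, d=3, jump=4, S_9=8
t=9: S=8, d=1, jump=3, S_10=11
t=10: S=11, d=1, jump=3, S_11=14
t=11: S=14, d=1, jump=3, S_12=17
t=12: S=17, d=2, jump=0, S_13=17
t=13: S=17, d=2, jump=0, S_14=17
t=14: S=17, d=0, jump=-2, S_15=15
t=15: S=15, d=2, jump=0, S_16=15
t=16: S=15, d=0, jump=-2, S_17=13

10


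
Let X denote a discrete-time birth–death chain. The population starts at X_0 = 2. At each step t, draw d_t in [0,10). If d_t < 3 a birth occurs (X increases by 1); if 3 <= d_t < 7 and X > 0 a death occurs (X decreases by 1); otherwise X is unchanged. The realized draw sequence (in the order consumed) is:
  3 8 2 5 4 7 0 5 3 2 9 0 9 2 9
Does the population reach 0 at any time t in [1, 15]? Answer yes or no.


yes

t=0: X=2, d=3 → death, X_1=1
t=1: X=1, d=8 → hold, X_2=1
t=2: X=1, d=2 → birth, X_3=2
t=3: X=2, d=5 → death, X_4=1
t=4: X=1, d=4 → death, X_5=0
t=5: X=0, d=7 → hold, X_6=0
t=6: X=0, d=0 → birth, X_7=1
t=7: X=1, d=5 → death, X_8=0
t=8: X=0, d=3 → hold, X_9=0
t=9: X=0, d=2 → birth, X_10=1
t=10: X=1, d=9 → hold, X_11=1
t=11: X=1, d=0 → birth, X_12=2
t=12: X=2, d=9 → hold, X_13=2
t=13: X=2, d=2 → birth, X_14=3
t=14: X=3, d=9 → hold, X_15=3


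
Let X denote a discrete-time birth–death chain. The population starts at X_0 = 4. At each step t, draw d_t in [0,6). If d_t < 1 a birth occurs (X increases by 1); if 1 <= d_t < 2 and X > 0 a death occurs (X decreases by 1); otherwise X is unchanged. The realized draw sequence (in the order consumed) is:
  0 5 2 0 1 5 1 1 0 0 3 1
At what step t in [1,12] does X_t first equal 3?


t=0: X=4, d=0 → birth, X_1=5
t=1: X=5, d=5 → hold, X_2=5
t=2: X=5, d=2 → hold, X_3=5
t=3: X=5, d=0 → birth, X_4=6
t=4: X=6, d=1 → death, X_5=5
t=5: X=5, d=5 → hold, X_6=5
t=6: X=5, d=1 → death, X_7=4
t=7: X=4, d=1 → death, X_8=3
t=8: X=3, d=0 → birth, X_9=4
t=9: X=4, d=0 → birth, X_10=5
t=10: X=5, d=3 → hold, X_11=5
t=11: X=5, d=1 → death, X_12=4

8


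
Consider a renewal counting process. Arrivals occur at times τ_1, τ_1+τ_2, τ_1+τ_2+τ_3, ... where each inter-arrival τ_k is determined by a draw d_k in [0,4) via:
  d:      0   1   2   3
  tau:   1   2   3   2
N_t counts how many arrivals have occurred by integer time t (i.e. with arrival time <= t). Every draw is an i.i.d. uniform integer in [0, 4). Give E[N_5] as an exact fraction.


2373/1024

Inter-arrival values over d=0..3: [1, 2, 3, 2]
Each d has probability 1/4, so the pmf of τ is: f(1) = 1/4, f(2) = 1/2, f(3) = 1/4
Renewal equation for m(n) = E[N_n]: condition on τ_1 = k (if k <= n, one arrival plus a fresh copy on the remaining n−k steps): m(n) = F(n) + Σ_{k<=n} f(k)·m(n−k), where F(n) = P(τ <= n) and m(0) = 0
m(1) = F(1) = 1/4
m(2) = F(2) + f(1)·m(1) = 3/4 + 1/4·1/4 = 13/16
m(3) = F(3) + f(1)·m(2) + f(2)·m(1) = 1 + 1/4·13/16 + 1/2·1/4 = 85/64
m(4) = F(4) + f(1)·m(3) + f(2)·m(2) + f(3)·m(1) = 1 + 1/4·85/64 + 1/2·13/16 + 1/4·1/4 = 461/256
m(5) = F(5) + f(1)·m(4) + f(2)·m(3) + f(3)·m(2) = 1 + 1/4·461/256 + 1/2·85/64 + 1/4·13/16 = 2373/1024
E[N_5] = m(5) = 2373/1024


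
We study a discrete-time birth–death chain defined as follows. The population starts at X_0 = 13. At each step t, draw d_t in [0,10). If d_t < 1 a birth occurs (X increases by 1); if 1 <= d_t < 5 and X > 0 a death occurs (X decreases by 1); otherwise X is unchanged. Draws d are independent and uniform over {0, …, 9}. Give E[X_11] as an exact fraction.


97/10

X can drop by at most 1 per step and X_0 = 13 > T = 11, so X_t >= 13 − t >= 2 > 0 for every t <= 11: the floor at 0 (the 'and X > 0' condition) never binds. Hence X_11 = X_0 + Σ_{t<11} Y_t with i.i.d. increments Y_t = y(d_t) ∈ {+1, −1, 0}.
Outcome values over d=0..9: [1, -1, -1, -1, -1, 0, 0, 0, 0, 0]
Σy = -3, Σy² = 5, M = 10
μ = -3/10 = -3/10,  σ² = 5/10 − (-3/10)² = 41/100
E[X_11] = 13 + 11·(-3/10) = 97/10


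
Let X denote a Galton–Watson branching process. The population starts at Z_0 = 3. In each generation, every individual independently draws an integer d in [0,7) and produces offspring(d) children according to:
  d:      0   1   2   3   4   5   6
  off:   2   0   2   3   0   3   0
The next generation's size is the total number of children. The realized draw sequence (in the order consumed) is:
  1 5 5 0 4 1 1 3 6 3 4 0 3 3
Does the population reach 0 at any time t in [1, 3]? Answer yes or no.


no

gen 0: Z_0=3, draws=[1, 5, 5], offspring=[0, 3, 3], Z_1=6
gen 1: Z_1=6, draws=[0, 4, 1, 1, 3, 6], offspring=[2, 0, 0, 0, 3, 0], Z_2=5
gen 2: Z_2=5, draws=[3, 4, 0, 3, 3], offspring=[3, 0, 2, 3, 3], Z_3=11


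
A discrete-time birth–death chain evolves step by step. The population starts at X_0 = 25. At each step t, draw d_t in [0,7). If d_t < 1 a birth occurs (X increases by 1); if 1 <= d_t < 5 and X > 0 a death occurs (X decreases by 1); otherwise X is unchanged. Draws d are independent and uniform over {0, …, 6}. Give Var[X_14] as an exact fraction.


X can drop by at most 1 per step and X_0 = 25 > T = 14, so X_t >= 25 − t >= 11 > 0 for every t <= 14: the floor at 0 (the 'and X > 0' condition) never binds. Hence X_14 = X_0 + Σ_{t<14} Y_t with i.i.d. increments Y_t = y(d_t) ∈ {+1, −1, 0}.
Outcome values over d=0..6: [1, -1, -1, -1, -1, 0, 0]
Σy = -3, Σy² = 5, M = 7
μ = -3/7 = -3/7,  σ² = 5/7 − (-3/7)² = 26/49
Independent increments: Var[X_14] = 14·σ² = 14·(26/49) = 52/7

52/7


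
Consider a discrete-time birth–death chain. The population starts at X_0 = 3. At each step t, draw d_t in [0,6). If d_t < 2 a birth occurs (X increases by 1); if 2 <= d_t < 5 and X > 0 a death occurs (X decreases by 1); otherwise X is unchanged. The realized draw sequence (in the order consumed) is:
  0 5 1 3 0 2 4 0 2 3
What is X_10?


2

t=0: X=3, d=0 → birth, X_1=4
t=1: X=4, d=5 → hold, X_2=4
t=2: X=4, d=1 → birth, X_3=5
t=3: X=5, d=3 → death, X_4=4
t=4: X=4, d=0 → birth, X_5=5
t=5: X=5, d=2 → death, X_6=4
t=6: X=4, d=4 → death, X_7=3
t=7: X=3, d=0 → birth, X_8=4
t=8: X=4, d=2 → death, X_9=3
t=9: X=3, d=3 → death, X_10=2


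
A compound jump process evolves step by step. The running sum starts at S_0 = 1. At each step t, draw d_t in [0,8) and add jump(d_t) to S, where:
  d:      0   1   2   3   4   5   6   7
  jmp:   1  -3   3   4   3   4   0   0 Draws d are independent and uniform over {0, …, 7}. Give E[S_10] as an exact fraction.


Outcome values over d=0..7: [1, -3, 3, 4, 3, 4, 0, 0]
Σy = 12, Σy² = 60, M = 8
μ = 12/8 = 3/2,  σ² = 60/8 − (3/2)² = 21/4
E[S_10] = 1 + 10·(3/2) = 16

16


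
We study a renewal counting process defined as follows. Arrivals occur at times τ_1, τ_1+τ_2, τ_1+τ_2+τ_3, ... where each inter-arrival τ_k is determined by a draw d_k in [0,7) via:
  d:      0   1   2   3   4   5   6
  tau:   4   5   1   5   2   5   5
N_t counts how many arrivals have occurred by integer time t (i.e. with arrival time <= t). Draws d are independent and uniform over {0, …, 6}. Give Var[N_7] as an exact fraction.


Inter-arrival values over d=0..6: [4, 5, 1, 5, 2, 5, 5]
Each d has probability 1/7, so the pmf of τ is: f(1) = 1/7, f(2) = 1/7, f(4) = 1/7, f(5) = 4/7
Let p_n(j) = P(N_n = j), with p_0 = [1]. Condition on τ_1: p_n(0) = P(τ > n), and for j >= 1, p_n(j) = Σ_{k<=n} f(k)·p_{n−k}(j−1)
p_1 = [6/7, 1/7]  (j = 0..1)
p_2 = [5/7, 13/49, 1/49]  (j = 0..2)
p_3 = [5/7, 11/49, 20/343, 1/343]  (j = 0..3)
p_4 = [4/7, 17/49, 24/343, 27/2401, 1/2401]  (j = 0..4)
p_5 = [0, 43/49, 5/49, 44/2401, 34/16807, 1/16807]  (j = 0..5)
p_6 = [0, 33/49, 101/343, 66/2401, 71/16807, 41/117649, 1/117649]  (j = 0..6)
p_7 = [0, 25/49, 139/343, 184/2401, 117/16807, 15/16807, 48/823543, 1/823543]  (j = 0..7)
E[N_7] = Σ j·p_7(j) = 1303891/823543;  E[N_7²] = Σ j²·p_7(j) = 2435019/823543
Var[N_7] = 2435019/823543 − (1303891/823543)² = 305211112436/678223072849

305211112436/678223072849


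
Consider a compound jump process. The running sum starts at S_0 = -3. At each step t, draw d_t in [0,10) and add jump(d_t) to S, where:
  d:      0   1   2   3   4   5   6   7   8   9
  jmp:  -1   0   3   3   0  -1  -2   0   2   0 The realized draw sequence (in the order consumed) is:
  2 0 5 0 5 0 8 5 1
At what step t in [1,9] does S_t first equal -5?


6

t=0: S=-3, d=2, jump=3, S_1=0
t=1: S=0, d=0, jump=-1, S_2=-1
t=2: S=-1, d=5, jump=-1, S_3=-2
t=3: S=-2, d=0, jump=-1, S_4=-3
t=4: S=-3, d=5, jump=-1, S_5=-4
t=5: S=-4, d=0, jump=-1, S_6=-5
t=6: S=-5, d=8, jump=2, S_7=-3
t=7: S=-3, d=5, jump=-1, S_8=-4
t=8: S=-4, d=1, jump=0, S_9=-4


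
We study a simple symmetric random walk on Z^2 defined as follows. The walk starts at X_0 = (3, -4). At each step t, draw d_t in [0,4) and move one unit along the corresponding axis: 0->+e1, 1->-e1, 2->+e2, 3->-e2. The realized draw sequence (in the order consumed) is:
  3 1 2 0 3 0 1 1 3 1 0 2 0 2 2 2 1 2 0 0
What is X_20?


(4, -1)

t=0: X=(3, -4), d=3 → -e2, X_1=(3, -5)
t=1: X=(3, -5), d=1 → -e1, X_2=(2, -5)
t=2: X=(2, -5), d=2 → +e2, X_3=(2, -4)
t=3: X=(2, -4), d=0 → +e1, X_4=(3, -4)
t=4: X=(3, -4), d=3 → -e2, X_5=(3, -5)
t=5: X=(3, -5), d=0 → +e1, X_6=(4, -5)
t=6: X=(4, -5), d=1 → -e1, X_7=(3, -5)
t=7: X=(3, -5), d=1 → -e1, X_8=(2, -5)
t=8: X=(2, -5), d=3 → -e2, X_9=(2, -6)
t=9: X=(2, -6), d=1 → -e1, X_10=(1, -6)
t=10: X=(1, -6), d=0 → +e1, X_11=(2, -6)
t=11: X=(2, -6), d=2 → +e2, X_12=(2, -5)
t=12: X=(2, -5), d=0 → +e1, X_13=(3, -5)
t=13: X=(3, -5), d=2 → +e2, X_14=(3, -4)
t=14: X=(3, -4), d=2 → +e2, X_15=(3, -3)
t=15: X=(3, -3), d=2 → +e2, X_16=(3, -2)
t=16: X=(3, -2), d=1 → -e1, X_17=(2, -2)
t=17: X=(2, -2), d=2 → +e2, X_18=(2, -1)
t=18: X=(2, -1), d=0 → +e1, X_19=(3, -1)
t=19: X=(3, -1), d=0 → +e1, X_20=(4, -1)


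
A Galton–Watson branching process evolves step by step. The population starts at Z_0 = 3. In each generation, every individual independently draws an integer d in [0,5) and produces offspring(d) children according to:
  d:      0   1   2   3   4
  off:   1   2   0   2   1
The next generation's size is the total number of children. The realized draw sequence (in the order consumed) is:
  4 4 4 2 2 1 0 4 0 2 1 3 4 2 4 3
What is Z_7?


gen 0: Z_0=3, draws=[4, 4, 4], offspring=[1, 1, 1], Z_1=3
gen 1: Z_1=3, draws=[2, 2, 1], offspring=[0, 0, 2], Z_2=2
gen 2: Z_2=2, draws=[0, 4], offspring=[1, 1], Z_3=2
gen 3: Z_3=2, draws=[0, 2], offspring=[1, 0], Z_4=1
gen 4: Z_4=1, draws=[1], offspring=[2], Z_5=2
gen 5: Z_5=2, draws=[3, 4], offspring=[2, 1], Z_6=3
gen 6: Z_6=3, draws=[2, 4, 3], offspring=[0, 1, 2], Z_7=3

3


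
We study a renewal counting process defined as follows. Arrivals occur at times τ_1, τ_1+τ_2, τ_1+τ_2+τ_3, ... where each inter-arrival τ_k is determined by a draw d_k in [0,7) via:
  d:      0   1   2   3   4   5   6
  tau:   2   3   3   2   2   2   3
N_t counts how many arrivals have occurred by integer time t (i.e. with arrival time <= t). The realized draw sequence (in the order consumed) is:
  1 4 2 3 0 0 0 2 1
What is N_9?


3

draw d_1=1: τ_1=3, arrival time A_1=3
draw d_2=4: τ_2=2, arrival time A_2=5
draw d_3=2: τ_3=3, arrival time A_3=8
draw d_4=3: τ_4=2, arrival time A_4=10
draw d_5=0: τ_5=2, arrival time A_5=12
draw d_6=0: τ_6=2, arrival time A_6=14
draw d_7=0: τ_7=2, arrival time A_7=16
draw d_8=2: τ_8=3, arrival time A_8=19
draw d_9=1: τ_9=3, arrival time A_9=22
N_t over t=0..9: 0:0 1:0 2:0 3:1 4:1 5:2 6:2 7:2 8:3 9:3


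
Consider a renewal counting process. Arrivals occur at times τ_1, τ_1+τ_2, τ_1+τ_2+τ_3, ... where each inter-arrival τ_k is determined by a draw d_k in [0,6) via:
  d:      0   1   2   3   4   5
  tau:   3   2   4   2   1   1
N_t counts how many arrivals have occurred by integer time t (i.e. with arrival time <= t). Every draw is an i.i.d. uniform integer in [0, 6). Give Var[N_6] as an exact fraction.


Inter-arrival values over d=0..5: [3, 2, 4, 2, 1, 1]
Each d has probability 1/6, so the pmf of τ is: f(1) = 1/3, f(2) = 1/3, f(3) = 1/6, f(4) = 1/6
Let p_n(j) = P(N_n = j), with p_0 = [1]. Condition on τ_1: p_n(0) = P(τ > n), and for j >= 1, p_n(j) = Σ_{k<=n} f(k)·p_{n−k}(j−1)
p_1 = [2/3, 1/3]  (j = 0..1)
p_2 = [1/3, 5/9, 1/9]  (j = 0..2)
p_3 = [1/6, 1/2, 8/27, 1/27]  (j = 0..3)
p_4 = [0, 4/9, 11/27, 11/81, 1/81]  (j = 0..4)
p_5 = [0, 2/9, 25/54, 41/162, 14/243, 1/243]  (j = 0..5)
p_6 = [0, 1/12, 43/108, 29/81, 11/81, 17/729, 1/729]  (j = 0..6)
E[N_6] = Σ j·p_6(j) = 7645/2916;  E[N_6²] = Σ j²·p_6(j) = 22463/2916
Var[N_6] = 22463/2916 − (7645/2916)² = 7056083/8503056

7056083/8503056


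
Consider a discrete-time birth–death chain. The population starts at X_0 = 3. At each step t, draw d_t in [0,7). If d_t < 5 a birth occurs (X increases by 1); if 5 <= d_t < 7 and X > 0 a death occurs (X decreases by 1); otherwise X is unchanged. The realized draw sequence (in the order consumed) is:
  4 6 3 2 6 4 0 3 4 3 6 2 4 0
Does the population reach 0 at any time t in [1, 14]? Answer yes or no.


no

t=0: X=3, d=4 → birth, X_1=4
t=1: X=4, d=6 → death, X_2=3
t=2: X=3, d=3 → birth, X_3=4
t=3: X=4, d=2 → birth, X_4=5
t=4: X=5, d=6 → death, X_5=4
t=5: X=4, d=4 → birth, X_6=5
t=6: X=5, d=0 → birth, X_7=6
t=7: X=6, d=3 → birth, X_8=7
t=8: X=7, d=4 → birth, X_9=8
t=9: X=8, d=3 → birth, X_10=9
t=10: X=9, d=6 → death, X_11=8
t=11: X=8, d=2 → birth, X_12=9
t=12: X=9, d=4 → birth, X_13=10
t=13: X=10, d=0 → birth, X_14=11


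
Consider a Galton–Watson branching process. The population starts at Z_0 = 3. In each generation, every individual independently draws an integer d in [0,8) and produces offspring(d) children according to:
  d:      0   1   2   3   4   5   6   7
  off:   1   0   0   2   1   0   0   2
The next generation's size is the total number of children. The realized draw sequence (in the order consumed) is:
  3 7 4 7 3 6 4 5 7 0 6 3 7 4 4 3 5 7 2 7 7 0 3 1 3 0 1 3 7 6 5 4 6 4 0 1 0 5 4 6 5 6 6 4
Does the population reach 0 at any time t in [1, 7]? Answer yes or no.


no

gen 0: Z_0=3, draws=[3, 7, 4], offspring=[2, 2, 1], Z_1=5
gen 1: Z_1=5, draws=[7, 3, 6, 4, 5], offspring=[2, 2, 0, 1, 0], Z_2=5
gen 2: Z_2=5, draws=[7, 0, 6, 3, 7], offspring=[2, 1, 0, 2, 2], Z_3=7
gen 3: Z_3=7, draws=[4, 4, 3, 5, 7, 2, 7], offspring=[1, 1, 2, 0, 2, 0, 2], Z_4=8
gen 4: Z_4=8, draws=[7, 0, 3, 1, 3, 0, 1, 3], offspring=[2, 1, 2, 0, 2, 1, 0, 2], Z_5=10
gen 5: Z_5=10, draws=[7, 6, 5, 4, 6, 4, 0, 1, 0, 5], offspring=[2, 0, 0, 1, 0, 1, 1, 0, 1, 0], Z_6=6
gen 6: Z_6=6, draws=[4, 6, 5, 6, 6, 4], offspring=[1, 0, 0, 0, 0, 1], Z_7=2


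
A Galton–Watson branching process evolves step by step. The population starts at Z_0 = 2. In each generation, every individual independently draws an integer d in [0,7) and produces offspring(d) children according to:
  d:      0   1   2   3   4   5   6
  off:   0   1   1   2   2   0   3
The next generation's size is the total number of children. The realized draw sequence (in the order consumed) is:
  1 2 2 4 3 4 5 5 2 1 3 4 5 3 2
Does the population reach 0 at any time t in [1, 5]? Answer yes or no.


no

gen 0: Z_0=2, draws=[1, 2], offspring=[1, 1], Z_1=2
gen 1: Z_1=2, draws=[2, 4], offspring=[1, 2], Z_2=3
gen 2: Z_2=3, draws=[3, 4, 5], offspring=[2, 2, 0], Z_3=4
gen 3: Z_3=4, draws=[5, 2, 1, 3], offspring=[0, 1, 1, 2], Z_4=4
gen 4: Z_4=4, draws=[4, 5, 3, 2], offspring=[2, 0, 2, 1], Z_5=5


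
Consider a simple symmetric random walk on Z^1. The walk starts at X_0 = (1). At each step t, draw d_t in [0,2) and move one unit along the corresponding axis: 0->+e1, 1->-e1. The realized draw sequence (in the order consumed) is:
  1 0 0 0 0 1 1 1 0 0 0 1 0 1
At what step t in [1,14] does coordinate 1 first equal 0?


t=0: X=(1), d=1 → -e1, X_1=(0)
t=1: X=(0), d=0 → +e1, X_2=(1)
t=2: X=(1), d=0 → +e1, X_3=(2)
t=3: X=(2), d=0 → +e1, X_4=(3)
t=4: X=(3), d=0 → +e1, X_5=(4)
t=5: X=(4), d=1 → -e1, X_6=(3)
t=6: X=(3), d=1 → -e1, X_7=(2)
t=7: X=(2), d=1 → -e1, X_8=(1)
t=8: X=(1), d=0 → +e1, X_9=(2)
t=9: X=(2), d=0 → +e1, X_10=(3)
t=10: X=(3), d=0 → +e1, X_11=(4)
t=11: X=(4), d=1 → -e1, X_12=(3)
t=12: X=(3), d=0 → +e1, X_13=(4)
t=13: X=(4), d=1 → -e1, X_14=(3)

1


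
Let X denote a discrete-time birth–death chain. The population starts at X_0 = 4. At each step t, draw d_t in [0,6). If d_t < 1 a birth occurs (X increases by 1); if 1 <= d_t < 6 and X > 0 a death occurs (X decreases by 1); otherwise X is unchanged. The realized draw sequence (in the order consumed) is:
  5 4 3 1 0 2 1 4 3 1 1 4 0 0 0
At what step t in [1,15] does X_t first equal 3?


1

t=0: X=4, d=5 → death, X_1=3
t=1: X=3, d=4 → death, X_2=2
t=2: X=2, d=3 → death, X_3=1
t=3: X=1, d=1 → death, X_4=0
t=4: X=0, d=0 → birth, X_5=1
t=5: X=1, d=2 → death, X_6=0
t=6: X=0, d=1 → hold, X_7=0
t=7: X=0, d=4 → hold, X_8=0
t=8: X=0, d=3 → hold, X_9=0
t=9: X=0, d=1 → hold, X_10=0
t=10: X=0, d=1 → hold, X_11=0
t=11: X=0, d=4 → hold, X_12=0
t=12: X=0, d=0 → birth, X_13=1
t=13: X=1, d=0 → birth, X_14=2
t=14: X=2, d=0 → birth, X_15=3


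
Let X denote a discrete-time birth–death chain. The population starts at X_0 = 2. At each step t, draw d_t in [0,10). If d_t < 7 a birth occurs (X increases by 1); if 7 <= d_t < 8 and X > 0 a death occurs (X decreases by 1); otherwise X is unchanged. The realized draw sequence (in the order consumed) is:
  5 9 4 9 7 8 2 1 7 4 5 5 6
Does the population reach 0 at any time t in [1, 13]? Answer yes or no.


no

t=0: X=2, d=5 → birth, X_1=3
t=1: X=3, d=9 → hold, X_2=3
t=2: X=3, d=4 → birth, X_3=4
t=3: X=4, d=9 → hold, X_4=4
t=4: X=4, d=7 → death, X_5=3
t=5: X=3, d=8 → hold, X_6=3
t=6: X=3, d=2 → birth, X_7=4
t=7: X=4, d=1 → birth, X_8=5
t=8: X=5, d=7 → death, X_9=4
t=9: X=4, d=4 → birth, X_10=5
t=10: X=5, d=5 → birth, X_11=6
t=11: X=6, d=5 → birth, X_12=7
t=12: X=7, d=6 → birth, X_13=8


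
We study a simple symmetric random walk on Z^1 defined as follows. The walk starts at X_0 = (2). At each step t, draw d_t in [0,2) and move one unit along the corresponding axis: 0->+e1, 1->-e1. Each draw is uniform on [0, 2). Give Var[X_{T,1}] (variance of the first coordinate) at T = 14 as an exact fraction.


Outcome values over d=0..1: [1, -1]
Σy = 0, Σy² = 2, M = 2
μ = 0/2 = 0,  σ² = 2/2 − (0)² = 1
Independent increments: Var[X_14] = 14·σ² = 14·(1) = 14

14


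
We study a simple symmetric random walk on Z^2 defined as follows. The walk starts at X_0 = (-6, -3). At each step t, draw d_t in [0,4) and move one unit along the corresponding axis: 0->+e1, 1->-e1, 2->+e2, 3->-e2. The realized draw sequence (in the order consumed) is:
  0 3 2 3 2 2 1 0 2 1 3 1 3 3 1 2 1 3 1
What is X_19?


(-10, -4)

t=0: X=(-6, -3), d=0 → +e1, X_1=(-5, -3)
t=1: X=(-5, -3), d=3 → -e2, X_2=(-5, -4)
t=2: X=(-5, -4), d=2 → +e2, X_3=(-5, -3)
t=3: X=(-5, -3), d=3 → -e2, X_4=(-5, -4)
t=4: X=(-5, -4), d=2 → +e2, X_5=(-5, -3)
t=5: X=(-5, -3), d=2 → +e2, X_6=(-5, -2)
t=6: X=(-5, -2), d=1 → -e1, X_7=(-6, -2)
t=7: X=(-6, -2), d=0 → +e1, X_8=(-5, -2)
t=8: X=(-5, -2), d=2 → +e2, X_9=(-5, -1)
t=9: X=(-5, -1), d=1 → -e1, X_10=(-6, -1)
t=10: X=(-6, -1), d=3 → -e2, X_11=(-6, -2)
t=11: X=(-6, -2), d=1 → -e1, X_12=(-7, -2)
t=12: X=(-7, -2), d=3 → -e2, X_13=(-7, -3)
t=13: X=(-7, -3), d=3 → -e2, X_14=(-7, -4)
t=14: X=(-7, -4), d=1 → -e1, X_15=(-8, -4)
t=15: X=(-8, -4), d=2 → +e2, X_16=(-8, -3)
t=16: X=(-8, -3), d=1 → -e1, X_17=(-9, -3)
t=17: X=(-9, -3), d=3 → -e2, X_18=(-9, -4)
t=18: X=(-9, -4), d=1 → -e1, X_19=(-10, -4)


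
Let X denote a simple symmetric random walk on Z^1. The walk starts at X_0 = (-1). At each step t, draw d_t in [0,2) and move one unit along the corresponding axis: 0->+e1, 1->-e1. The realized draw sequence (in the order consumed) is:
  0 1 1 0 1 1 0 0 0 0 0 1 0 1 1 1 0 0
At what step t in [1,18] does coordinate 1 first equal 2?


11

t=0: X=(-1), d=0 → +e1, X_1=(0)
t=1: X=(0), d=1 → -e1, X_2=(-1)
t=2: X=(-1), d=1 → -e1, X_3=(-2)
t=3: X=(-2), d=0 → +e1, X_4=(-1)
t=4: X=(-1), d=1 → -e1, X_5=(-2)
t=5: X=(-2), d=1 → -e1, X_6=(-3)
t=6: X=(-3), d=0 → +e1, X_7=(-2)
t=7: X=(-2), d=0 → +e1, X_8=(-1)
t=8: X=(-1), d=0 → +e1, X_9=(0)
t=9: X=(0), d=0 → +e1, X_10=(1)
t=10: X=(1), d=0 → +e1, X_11=(2)
t=11: X=(2), d=1 → -e1, X_12=(1)
t=12: X=(1), d=0 → +e1, X_13=(2)
t=13: X=(2), d=1 → -e1, X_14=(1)
t=14: X=(1), d=1 → -e1, X_15=(0)
t=15: X=(0), d=1 → -e1, X_16=(-1)
t=16: X=(-1), d=0 → +e1, X_17=(0)
t=17: X=(0), d=0 → +e1, X_18=(1)


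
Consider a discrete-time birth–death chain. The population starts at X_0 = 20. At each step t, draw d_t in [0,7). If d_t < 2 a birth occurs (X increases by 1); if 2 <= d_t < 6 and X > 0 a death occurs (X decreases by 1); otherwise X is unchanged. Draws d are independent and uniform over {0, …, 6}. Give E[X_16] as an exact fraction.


X can drop by at most 1 per step and X_0 = 20 > T = 16, so X_t >= 20 − t >= 4 > 0 for every t <= 16: the floor at 0 (the 'and X > 0' condition) never binds. Hence X_16 = X_0 + Σ_{t<16} Y_t with i.i.d. increments Y_t = y(d_t) ∈ {+1, −1, 0}.
Outcome values over d=0..6: [1, 1, -1, -1, -1, -1, 0]
Σy = -2, Σy² = 6, M = 7
μ = -2/7 = -2/7,  σ² = 6/7 − (-2/7)² = 38/49
E[X_16] = 20 + 16·(-2/7) = 108/7

108/7


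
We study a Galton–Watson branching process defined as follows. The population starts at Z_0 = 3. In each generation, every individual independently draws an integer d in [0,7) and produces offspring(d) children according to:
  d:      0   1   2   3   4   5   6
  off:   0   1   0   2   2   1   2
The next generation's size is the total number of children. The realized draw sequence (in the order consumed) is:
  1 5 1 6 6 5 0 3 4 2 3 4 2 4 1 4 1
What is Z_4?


8

gen 0: Z_0=3, draws=[1, 5, 1], offspring=[1, 1, 1], Z_1=3
gen 1: Z_1=3, draws=[6, 6, 5], offspring=[2, 2, 1], Z_2=5
gen 2: Z_2=5, draws=[0, 3, 4, 2, 3], offspring=[0, 2, 2, 0, 2], Z_3=6
gen 3: Z_3=6, draws=[4, 2, 4, 1, 4, 1], offspring=[2, 0, 2, 1, 2, 1], Z_4=8


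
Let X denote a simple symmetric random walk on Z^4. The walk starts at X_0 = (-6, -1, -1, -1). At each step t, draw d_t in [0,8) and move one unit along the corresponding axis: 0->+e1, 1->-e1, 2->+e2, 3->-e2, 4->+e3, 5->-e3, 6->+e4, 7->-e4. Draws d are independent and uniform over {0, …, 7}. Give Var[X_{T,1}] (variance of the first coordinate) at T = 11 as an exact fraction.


11/4

Outcome values over d=0..7: [1, -1, 0, 0, 0, 0, 0, 0]
Σy = 0, Σy² = 2, M = 8
μ = 0/8 = 0,  σ² = 2/8 − (0)² = 1/4
Independent increments: Var[X_11] = 11·σ² = 11·(1/4) = 11/4
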